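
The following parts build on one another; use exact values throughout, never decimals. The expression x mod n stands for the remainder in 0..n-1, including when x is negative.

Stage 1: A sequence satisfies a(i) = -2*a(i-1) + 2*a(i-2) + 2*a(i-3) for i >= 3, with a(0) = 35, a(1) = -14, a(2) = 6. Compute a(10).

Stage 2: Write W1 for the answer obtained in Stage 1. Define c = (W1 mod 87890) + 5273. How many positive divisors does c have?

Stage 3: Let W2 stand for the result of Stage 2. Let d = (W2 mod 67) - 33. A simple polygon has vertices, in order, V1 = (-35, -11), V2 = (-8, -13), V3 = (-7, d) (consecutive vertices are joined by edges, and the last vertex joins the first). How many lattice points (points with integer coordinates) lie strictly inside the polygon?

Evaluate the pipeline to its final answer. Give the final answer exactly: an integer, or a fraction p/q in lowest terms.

52

Stage 1: a(3) = -2*(6) + 2*(-14) + 2*(35) = 30; iterating: a(3)=30, a(4)=-76, a(5)=224, a(6)=-540, a(7)=1376, a(8)=-3384, a(9)=8440, a(10)=-20896; answer -20896
Stage 2: W1 = -20896; c = 72267; 72267 = 3 * 13 * 17 * 109; number of divisors = (1+1) * (1+1) * (1+1) * (1+1) = 16; answer 16
Stage 3: W2 = 16; d = -17; cross terms: (-35*-13 - -8*-11)=367, (-8*-17 - -7*-13)=45, (-7*-11 - -35*-17)=-518; twice the area = |-106| = 106; area = 53; boundary points = 1 + 1 + 2 = 4; strictly interior points = area - boundary/2 + 1 = 52; answer 52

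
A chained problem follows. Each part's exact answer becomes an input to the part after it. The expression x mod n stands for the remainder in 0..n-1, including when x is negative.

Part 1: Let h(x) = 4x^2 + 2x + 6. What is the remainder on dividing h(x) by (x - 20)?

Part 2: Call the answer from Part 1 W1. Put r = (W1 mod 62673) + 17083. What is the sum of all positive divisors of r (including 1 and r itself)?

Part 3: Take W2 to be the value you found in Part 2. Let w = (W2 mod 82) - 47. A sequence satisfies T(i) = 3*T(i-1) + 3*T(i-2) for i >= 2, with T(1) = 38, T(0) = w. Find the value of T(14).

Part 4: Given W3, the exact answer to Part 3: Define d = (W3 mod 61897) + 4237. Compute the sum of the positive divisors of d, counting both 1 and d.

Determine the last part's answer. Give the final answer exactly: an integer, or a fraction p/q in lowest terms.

Part 1: remainder = value at the root: 4*(20)^2 + 2*(20)^1 + 6 = (1600) + (40) + (6) = 1646; answer 1646
Part 2: W1 = 1646; r = 18729; 18729 = 3^2 * 2081; sigma = (1 + 3 + 9) * (1 + 2081) = 13 * 2082 = 27066; answer 27066
Part 3: W2 = 27066; w = -41; T(2) = 3*(38) + 3*(-41) = -9; iterating: T(2)=-9, T(3)=87, T(4)=234, T(5)=963, T(6)=3591, T(7)=13662, T(8)=51759, T(9)=196263, T(10)=744066, T(11)=2820987, T(12)=10695159, T(13)=40548438, T(14)=153730791; answer 153730791
Part 4: W3 = 153730791; d = 44777; 44777 is prime, so its only divisors are 1 and 44777; sigma = 1 + 44777 = 44778; answer 44778

44778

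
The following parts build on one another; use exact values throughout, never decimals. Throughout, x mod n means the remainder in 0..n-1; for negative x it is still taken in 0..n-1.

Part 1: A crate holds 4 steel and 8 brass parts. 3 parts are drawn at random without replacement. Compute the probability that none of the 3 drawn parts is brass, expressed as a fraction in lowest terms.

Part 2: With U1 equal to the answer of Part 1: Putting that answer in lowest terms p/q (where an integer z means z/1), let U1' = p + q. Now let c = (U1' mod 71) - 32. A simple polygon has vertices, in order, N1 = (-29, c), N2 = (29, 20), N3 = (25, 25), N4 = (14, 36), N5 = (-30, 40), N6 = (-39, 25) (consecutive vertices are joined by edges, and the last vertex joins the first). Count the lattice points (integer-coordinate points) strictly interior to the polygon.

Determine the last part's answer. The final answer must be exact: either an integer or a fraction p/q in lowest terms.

859

Part 1: total draws C(12,3) = 220; favorable C(4,3) = 4; P = 1/55; answer 1/55
Part 2: U1 = 1/55; threaded value p + q = 56; c = 24; cross terms: (-29*20 - 29*24)=-1276, (29*25 - 25*20)=225, (25*36 - 14*25)=550, (14*40 - -30*36)=1640, (-30*25 - -39*40)=810, (-39*24 - -29*25)=-211; twice the area = |1738| = 1738; area = 869; boundary points = 2 + 1 + 11 + 4 + 3 + 1 = 22; strictly interior points = area - boundary/2 + 1 = 859; answer 859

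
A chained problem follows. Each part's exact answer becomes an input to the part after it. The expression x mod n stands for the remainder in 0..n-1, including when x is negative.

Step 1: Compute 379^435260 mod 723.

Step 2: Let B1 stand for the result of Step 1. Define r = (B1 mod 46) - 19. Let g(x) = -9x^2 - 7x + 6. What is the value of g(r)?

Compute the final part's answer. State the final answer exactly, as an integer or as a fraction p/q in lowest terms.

-1914

Step 1: squarings mod 723: 379^1=379, 379^2=487, 379^4=25, 379^8=625, 379^16=205, 379^32=91, 379^64=328, 379^128=580, 379^256=205, 379^512=91, 379^1024=328, 379^2048=580, 379^4096=205, 379^8192=91, 379^16384=328, 379^32768=580, 379^65536=205, 379^131072=91, 379^262144=328; 379^435260 = 379^4 * 379^8 * 379^16 * 379^32 * 379^1024 * 379^8192 * 379^32768 * 379^131072 * 379^262144 = 418 (mod 723); answer 418
Step 2: B1 = 418; r = -15; -9*(-15)^2 - 7*(-15)^1 + 6 = (-2025) + (105) + (6) = -1914; answer -1914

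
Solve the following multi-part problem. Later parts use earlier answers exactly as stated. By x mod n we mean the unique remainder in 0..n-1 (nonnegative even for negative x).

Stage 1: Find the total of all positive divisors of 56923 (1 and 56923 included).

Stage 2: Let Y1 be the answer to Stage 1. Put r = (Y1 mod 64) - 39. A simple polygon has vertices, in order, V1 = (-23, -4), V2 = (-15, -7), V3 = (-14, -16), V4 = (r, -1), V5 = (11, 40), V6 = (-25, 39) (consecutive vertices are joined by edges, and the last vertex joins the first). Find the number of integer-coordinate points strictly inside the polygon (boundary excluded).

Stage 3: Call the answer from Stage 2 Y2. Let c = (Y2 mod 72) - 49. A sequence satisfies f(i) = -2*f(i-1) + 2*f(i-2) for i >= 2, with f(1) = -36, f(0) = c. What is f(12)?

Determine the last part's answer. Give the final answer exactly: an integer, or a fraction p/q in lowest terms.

Stage 1: 56923 is prime, so its only divisors are 1 and 56923; sigma = 1 + 56923 = 56924; answer 56924
Stage 2: Y1 = 56924; r = -11; cross terms: (-23*-7 - -15*-4)=101, (-15*-16 - -14*-7)=142, (-14*-1 - -11*-16)=-162, (-11*40 - 11*-1)=-429, (11*39 - -25*40)=1429, (-25*-4 - -23*39)=997; twice the area = |2078| = 2078; area = 1039; boundary points = 1 + 1 + 3 + 1 + 1 + 1 = 8; strictly interior points = area - boundary/2 + 1 = 1036; answer 1036
Stage 3: Y2 = 1036; c = -21; f(2) = -2*(-36) + 2*(-21) = 30; iterating: f(2)=30, f(3)=-132, f(4)=324, f(5)=-912, f(6)=2472, f(7)=-6768, f(8)=18480, f(9)=-50496, f(10)=137952, f(11)=-376896, f(12)=1029696; answer 1029696

1029696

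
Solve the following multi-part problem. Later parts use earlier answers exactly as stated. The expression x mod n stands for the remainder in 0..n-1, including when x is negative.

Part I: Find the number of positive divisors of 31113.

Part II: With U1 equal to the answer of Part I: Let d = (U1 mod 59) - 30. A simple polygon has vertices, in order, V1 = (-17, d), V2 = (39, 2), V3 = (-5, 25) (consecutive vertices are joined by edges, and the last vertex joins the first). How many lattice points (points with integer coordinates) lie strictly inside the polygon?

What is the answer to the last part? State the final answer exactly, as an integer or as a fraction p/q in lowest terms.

Part I: 31113 = 3^2 * 3457; number of divisors = (2+1) * (1+1) = 6; answer 6
Part II: U1 = 6; d = -24; cross terms: (-17*2 - 39*-24)=902, (39*25 - -5*2)=985, (-5*-24 - -17*25)=545; twice the area = |2432| = 2432; area = 1216; boundary points = 2 + 1 + 1 = 4; strictly interior points = area - boundary/2 + 1 = 1215; answer 1215

1215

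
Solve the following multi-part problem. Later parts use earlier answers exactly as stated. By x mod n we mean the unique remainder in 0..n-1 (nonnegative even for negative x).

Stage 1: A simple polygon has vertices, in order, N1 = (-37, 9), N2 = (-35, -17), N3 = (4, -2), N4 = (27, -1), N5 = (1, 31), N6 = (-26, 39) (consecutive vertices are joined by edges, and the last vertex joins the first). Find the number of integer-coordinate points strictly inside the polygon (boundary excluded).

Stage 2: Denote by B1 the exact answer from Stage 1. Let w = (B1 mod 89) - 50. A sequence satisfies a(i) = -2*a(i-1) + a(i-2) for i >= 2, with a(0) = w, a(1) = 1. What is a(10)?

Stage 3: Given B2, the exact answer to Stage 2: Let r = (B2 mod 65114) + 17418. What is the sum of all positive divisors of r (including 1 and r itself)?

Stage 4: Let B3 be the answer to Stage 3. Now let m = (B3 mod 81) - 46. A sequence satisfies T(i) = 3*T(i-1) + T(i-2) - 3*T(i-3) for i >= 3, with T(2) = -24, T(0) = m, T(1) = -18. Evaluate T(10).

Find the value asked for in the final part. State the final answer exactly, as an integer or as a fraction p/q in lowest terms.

140196

Stage 1: cross terms: (-37*-17 - -35*9)=944, (-35*-2 - 4*-17)=138, (4*-1 - 27*-2)=50, (27*31 - 1*-1)=838, (1*39 - -26*31)=845, (-26*9 - -37*39)=1209; twice the area = |4024| = 4024; area = 2012; boundary points = 2 + 3 + 1 + 2 + 1 + 1 = 10; strictly interior points = area - boundary/2 + 1 = 2008; answer 2008
Stage 2: B1 = 2008; w = 0; a(2) = -2*(1) + 1*(0) = -2; iterating: a(2)=-2, a(3)=5, a(4)=-12, a(5)=29, a(6)=-70, a(7)=169, a(8)=-408, a(9)=985, a(10)=-2378; answer -2378
Stage 3: B2 = -2378; r = 80154; 80154 = 2 * 3^2 * 61 * 73; sigma = (1 + 2) * (1 + 3 + 9) * (1 + 61) * (1 + 73) = 3 * 13 * 62 * 74 = 178932; answer 178932
Stage 4: B3 = 178932; m = -43; T(3) = 3*(-24) + 1*(-18) - 3*(-43) = 39; iterating: T(3)=39, T(4)=147, T(5)=552, T(6)=1686, T(7)=5169, T(8)=15537, T(9)=46722, T(10)=140196; answer 140196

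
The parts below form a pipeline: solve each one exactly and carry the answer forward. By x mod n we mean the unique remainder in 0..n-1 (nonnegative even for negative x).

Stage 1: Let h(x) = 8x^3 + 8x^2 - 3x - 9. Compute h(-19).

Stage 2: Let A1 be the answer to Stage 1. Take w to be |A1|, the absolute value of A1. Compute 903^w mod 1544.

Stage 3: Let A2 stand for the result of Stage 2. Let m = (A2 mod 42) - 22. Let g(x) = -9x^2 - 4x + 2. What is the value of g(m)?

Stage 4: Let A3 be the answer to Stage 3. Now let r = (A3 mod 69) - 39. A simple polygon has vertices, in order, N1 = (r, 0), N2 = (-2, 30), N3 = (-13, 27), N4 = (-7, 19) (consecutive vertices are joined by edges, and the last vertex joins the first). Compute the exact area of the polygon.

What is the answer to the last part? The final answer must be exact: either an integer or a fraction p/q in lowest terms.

399/2

Stage 1: 8*(-19)^3 + 8*(-19)^2 - 3*(-19)^1 - 9 = (-54872) + (2888) + (57) + (-9) = -51936; answer -51936
Stage 2: A1 = -51936; w = 51936; squarings mod 1544: 903^1=903, 903^2=177, 903^4=449, 903^8=881, 903^16=1073, 903^32=1049, 903^64=1073, 903^128=1049, 903^256=1073, 903^512=1049, 903^1024=1073, 903^2048=1049, 903^4096=1073, 903^8192=1049, 903^16384=1073, 903^32768=1049; 903^51936 = 903^32 * 903^64 * 903^128 * 903^512 * 903^2048 * 903^16384 * 903^32768 = 1 (mod 1544); answer 1
Stage 3: A2 = 1; m = -21; -9*(-21)^2 - 4*(-21)^1 + 2 = (-3969) + (84) + (2) = -3883; answer -3883
Stage 4: A3 = -3883; r = 11; cross terms: (11*30 - -2*0)=330, (-2*27 - -13*30)=336, (-13*19 - -7*27)=-58, (-7*0 - 11*19)=-209; twice the area = |399| = 399; area = 399/2; answer 399/2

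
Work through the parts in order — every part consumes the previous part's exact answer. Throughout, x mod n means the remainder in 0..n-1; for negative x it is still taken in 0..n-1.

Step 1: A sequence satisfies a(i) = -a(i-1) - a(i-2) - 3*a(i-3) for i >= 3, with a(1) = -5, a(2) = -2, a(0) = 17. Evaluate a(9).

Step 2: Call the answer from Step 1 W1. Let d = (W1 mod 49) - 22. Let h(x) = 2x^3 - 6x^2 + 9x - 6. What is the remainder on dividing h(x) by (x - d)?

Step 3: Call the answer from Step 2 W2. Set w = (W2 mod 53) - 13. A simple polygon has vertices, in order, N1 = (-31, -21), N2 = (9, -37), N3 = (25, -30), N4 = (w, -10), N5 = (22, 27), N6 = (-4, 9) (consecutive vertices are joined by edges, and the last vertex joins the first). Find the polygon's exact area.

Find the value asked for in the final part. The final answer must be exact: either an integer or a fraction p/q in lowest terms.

Step 1: a(3) = -1*(-2) - 1*(-5) - 3*(17) = -44; iterating: a(3)=-44, a(4)=61, a(5)=-11, a(6)=82, a(7)=-254, a(8)=205, a(9)=-197; answer -197
Step 2: W1 = -197; d = 26; remainder = value at the root: 2*(26)^3 - 6*(26)^2 + 9*(26)^1 - 6 = (35152) + (-4056) + (234) + (-6) = 31324; answer 31324
Step 3: W2 = 31324; w = -12; cross terms: (-31*-37 - 9*-21)=1336, (9*-30 - 25*-37)=655, (25*-10 - -12*-30)=-610, (-12*27 - 22*-10)=-104, (22*9 - -4*27)=306, (-4*-21 - -31*9)=363; twice the area = |1946| = 1946; area = 973; answer 973

973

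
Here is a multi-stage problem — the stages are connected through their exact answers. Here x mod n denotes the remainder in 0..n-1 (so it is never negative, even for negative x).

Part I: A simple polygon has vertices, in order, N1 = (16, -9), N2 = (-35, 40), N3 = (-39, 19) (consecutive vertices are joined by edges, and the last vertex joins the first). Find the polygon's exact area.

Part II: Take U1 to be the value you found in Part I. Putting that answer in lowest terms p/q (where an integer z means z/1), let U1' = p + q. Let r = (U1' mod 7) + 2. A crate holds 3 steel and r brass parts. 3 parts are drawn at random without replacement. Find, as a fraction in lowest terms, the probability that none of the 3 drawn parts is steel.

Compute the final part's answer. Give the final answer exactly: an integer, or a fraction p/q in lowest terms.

Part I: cross terms: (16*40 - -35*-9)=325, (-35*19 - -39*40)=895, (-39*-9 - 16*19)=47; twice the area = |1267| = 1267; area = 1267/2; answer 1267/2
Part II: U1 = 1267/2; threaded value p + q = 1269; r = 4; total draws C(7,3) = 35; favorable C(4,3) = 4; P = 4/35; answer 4/35

4/35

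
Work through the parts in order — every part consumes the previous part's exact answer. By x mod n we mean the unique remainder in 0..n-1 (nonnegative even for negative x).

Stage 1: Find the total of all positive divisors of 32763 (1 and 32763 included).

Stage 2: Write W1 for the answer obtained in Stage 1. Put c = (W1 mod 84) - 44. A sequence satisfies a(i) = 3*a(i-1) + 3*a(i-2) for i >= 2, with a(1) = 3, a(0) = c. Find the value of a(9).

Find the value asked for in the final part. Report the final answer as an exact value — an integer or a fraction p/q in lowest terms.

Stage 1: 32763 = 3 * 67 * 163; sigma = (1 + 3) * (1 + 67) * (1 + 163) = 4 * 68 * 164 = 44608; answer 44608
Stage 2: W1 = 44608; c = -40; a(2) = 3*(3) + 3*(-40) = -111; iterating: a(2)=-111, a(3)=-324, a(4)=-1305, a(5)=-4887, a(6)=-18576, a(7)=-70389, a(8)=-266895, a(9)=-1011852; answer -1011852

-1011852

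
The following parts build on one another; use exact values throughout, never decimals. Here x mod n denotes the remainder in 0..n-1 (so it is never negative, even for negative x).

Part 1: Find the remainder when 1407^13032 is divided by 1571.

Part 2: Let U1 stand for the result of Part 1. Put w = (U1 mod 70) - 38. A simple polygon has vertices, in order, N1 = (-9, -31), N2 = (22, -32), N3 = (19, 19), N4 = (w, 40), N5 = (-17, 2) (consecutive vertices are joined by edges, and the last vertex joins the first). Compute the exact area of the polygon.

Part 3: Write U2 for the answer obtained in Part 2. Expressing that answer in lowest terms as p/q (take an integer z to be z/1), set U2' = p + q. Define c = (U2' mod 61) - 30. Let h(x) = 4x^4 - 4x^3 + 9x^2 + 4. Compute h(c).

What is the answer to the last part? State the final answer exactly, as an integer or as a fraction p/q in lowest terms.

Part 1: squarings mod 1571: 1407^1=1407, 1407^2=189, 1407^4=1159, 1407^8=76, 1407^16=1063, 1407^32=420, 1407^64=448, 1407^128=1187, 1407^256=1353, 1407^512=394, 1407^1024=1278, 1407^2048=1015, 1407^4096=1220, 1407^8192=663; 1407^13032 = 1407^8 * 1407^32 * 1407^64 * 1407^128 * 1407^512 * 1407^4096 * 1407^8192 = 271 (mod 1571); answer 271
Part 2: U1 = 271; w = 23; cross terms: (-9*-32 - 22*-31)=970, (22*19 - 19*-32)=1026, (19*40 - 23*19)=323, (23*2 - -17*40)=726, (-17*-31 - -9*2)=545; twice the area = |3590| = 3590; area = 1795; answer 1795
Part 3: U2 = 1795; threaded value p + q = 1796; c = -3; 4*(-3)^4 - 4*(-3)^3 + 9*(-3)^2 + 4 = (324) + (108) + (81) + (4) = 517; answer 517

517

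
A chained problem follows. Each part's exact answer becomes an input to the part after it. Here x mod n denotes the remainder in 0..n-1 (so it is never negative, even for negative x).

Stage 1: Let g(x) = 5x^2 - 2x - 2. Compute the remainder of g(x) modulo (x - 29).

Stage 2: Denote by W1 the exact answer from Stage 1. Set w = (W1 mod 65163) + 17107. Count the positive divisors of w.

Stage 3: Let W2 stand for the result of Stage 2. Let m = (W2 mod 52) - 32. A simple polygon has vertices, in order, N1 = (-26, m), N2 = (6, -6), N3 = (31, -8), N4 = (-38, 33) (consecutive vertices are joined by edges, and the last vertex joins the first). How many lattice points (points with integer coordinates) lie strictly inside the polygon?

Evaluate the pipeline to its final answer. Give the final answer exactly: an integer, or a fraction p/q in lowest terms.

Stage 1: remainder = value at the root: 5*(29)^2 - 2*(29)^1 - 2 = (4205) + (-58) + (-2) = 4145; answer 4145
Stage 2: W1 = 4145; w = 21252; 21252 = 2^2 * 3 * 7 * 11 * 23; number of divisors = (2+1) * (1+1) * (1+1) * (1+1) * (1+1) = 48; answer 48
Stage 3: W2 = 48; m = 16; cross terms: (-26*-6 - 6*16)=60, (6*-8 - 31*-6)=138, (31*33 - -38*-8)=719, (-38*16 - -26*33)=250; twice the area = |1167| = 1167; area = 1167/2; boundary points = 2 + 1 + 1 + 1 = 5; strictly interior points = area - boundary/2 + 1 = 582; answer 582

582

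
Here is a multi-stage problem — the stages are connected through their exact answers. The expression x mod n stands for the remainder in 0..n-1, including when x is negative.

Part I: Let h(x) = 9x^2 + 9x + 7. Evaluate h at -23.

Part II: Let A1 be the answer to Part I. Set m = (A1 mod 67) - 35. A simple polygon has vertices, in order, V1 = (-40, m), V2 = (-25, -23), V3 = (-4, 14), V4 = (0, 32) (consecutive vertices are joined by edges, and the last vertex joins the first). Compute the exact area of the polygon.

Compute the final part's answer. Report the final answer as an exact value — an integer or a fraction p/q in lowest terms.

Part I: 9*(-23)^2 + 9*(-23)^1 + 7 = (4761) + (-207) + (7) = 4561; answer 4561
Part II: A1 = 4561; m = -30; cross terms: (-40*-23 - -25*-30)=170, (-25*14 - -4*-23)=-442, (-4*32 - 0*14)=-128, (0*-30 - -40*32)=1280; twice the area = |880| = 880; area = 440; answer 440

440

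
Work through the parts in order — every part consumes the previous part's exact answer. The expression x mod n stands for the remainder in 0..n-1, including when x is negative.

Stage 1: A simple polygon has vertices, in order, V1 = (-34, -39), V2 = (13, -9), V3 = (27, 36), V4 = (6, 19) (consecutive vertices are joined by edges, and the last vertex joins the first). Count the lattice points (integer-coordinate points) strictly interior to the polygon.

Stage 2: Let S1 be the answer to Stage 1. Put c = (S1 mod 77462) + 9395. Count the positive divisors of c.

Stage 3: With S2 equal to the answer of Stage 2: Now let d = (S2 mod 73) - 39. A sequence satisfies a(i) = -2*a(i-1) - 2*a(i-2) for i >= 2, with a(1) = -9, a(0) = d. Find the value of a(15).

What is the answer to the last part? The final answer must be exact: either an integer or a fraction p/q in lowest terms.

Stage 1: cross terms: (-34*-9 - 13*-39)=813, (13*36 - 27*-9)=711, (27*19 - 6*36)=297, (6*-39 - -34*19)=412; twice the area = |2233| = 2233; area = 2233/2; boundary points = 1 + 1 + 1 + 2 = 5; strictly interior points = area - boundary/2 + 1 = 1115; answer 1115
Stage 2: S1 = 1115; c = 10510; 10510 = 2 * 5 * 1051; number of divisors = (1+1) * (1+1) * (1+1) = 8; answer 8
Stage 3: S2 = 8; d = -31; a(2) = -2*(-9) - 2*(-31) = 80; iterating: a(2)=80, a(3)=-142, a(4)=124, a(5)=36, a(6)=-320, a(7)=568, a(8)=-496, a(9)=-144, a(10)=1280, a(11)=-2272, a(12)=1984, a(13)=576, a(14)=-5120, a(15)=9088; answer 9088

9088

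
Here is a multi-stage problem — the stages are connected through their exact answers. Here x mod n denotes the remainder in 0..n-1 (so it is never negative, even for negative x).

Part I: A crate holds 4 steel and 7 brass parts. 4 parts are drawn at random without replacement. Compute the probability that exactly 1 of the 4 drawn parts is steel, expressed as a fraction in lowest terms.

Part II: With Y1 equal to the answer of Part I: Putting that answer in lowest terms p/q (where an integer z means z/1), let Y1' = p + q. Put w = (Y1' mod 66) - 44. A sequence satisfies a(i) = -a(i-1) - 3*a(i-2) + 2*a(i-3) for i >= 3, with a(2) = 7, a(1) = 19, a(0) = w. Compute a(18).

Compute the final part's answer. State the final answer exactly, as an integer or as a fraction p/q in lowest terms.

-16358

Part I: total draws C(11,4) = 330; favorable C(4,1)*C(7,3) = 140; P = 14/33; answer 14/33
Part II: Y1 = 14/33; threaded value p + q = 47; w = 3; a(3) = -1*(7) - 3*(19) + 2*(3) = -58; iterating: a(3)=-58, a(4)=75, a(5)=113, a(6)=-454, a(7)=265, a(8)=1323, a(9)=-3026, a(10)=-413, a(11)=12137, a(12)=-16950, a(13)=-20287, a(14)=95411, a(15)=-68450, a(16)=-258357, a(17)=654529, a(18)=-16358; answer -16358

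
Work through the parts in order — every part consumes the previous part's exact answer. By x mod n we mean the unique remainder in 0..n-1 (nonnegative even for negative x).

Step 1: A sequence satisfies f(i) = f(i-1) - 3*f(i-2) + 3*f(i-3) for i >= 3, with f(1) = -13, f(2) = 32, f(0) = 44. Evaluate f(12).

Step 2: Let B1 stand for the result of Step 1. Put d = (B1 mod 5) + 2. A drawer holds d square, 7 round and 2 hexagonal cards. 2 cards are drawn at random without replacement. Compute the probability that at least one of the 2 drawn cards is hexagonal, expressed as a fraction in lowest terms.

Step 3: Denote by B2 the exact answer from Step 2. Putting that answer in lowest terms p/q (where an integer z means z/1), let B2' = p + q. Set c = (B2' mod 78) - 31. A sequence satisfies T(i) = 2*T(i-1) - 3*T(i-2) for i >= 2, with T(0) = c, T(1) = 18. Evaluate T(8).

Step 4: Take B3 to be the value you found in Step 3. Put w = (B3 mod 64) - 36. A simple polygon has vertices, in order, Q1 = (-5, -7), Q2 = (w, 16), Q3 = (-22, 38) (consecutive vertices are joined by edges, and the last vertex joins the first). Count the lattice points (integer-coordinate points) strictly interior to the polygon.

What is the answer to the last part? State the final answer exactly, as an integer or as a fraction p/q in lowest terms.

Step 1: f(3) = 1*(32) - 3*(-13) + 3*(44) = 203; iterating: f(3)=203, f(4)=68, f(5)=-445, f(6)=-40, f(7)=1499, f(8)=284, f(9)=-4333, f(10)=-688, f(11)=13163, f(12)=2228; answer 2228
Step 2: B1 = 2228; d = 5; total draws C(14,2) = 91; complement C(12,2) = 66; favorable 91 - 66 = 25; P = 25/91; answer 25/91
Step 3: B2 = 25/91; threaded value p + q = 116; c = 7; T(2) = 2*(18) - 3*(7) = 15; iterating: T(2)=15, T(3)=-24, T(4)=-93, T(5)=-114, T(6)=51, T(7)=444, T(8)=735; answer 735
Step 4: B3 = 735; w = -5; cross terms: (-5*16 - -5*-7)=-115, (-5*38 - -22*16)=162, (-22*-7 - -5*38)=344; twice the area = |391| = 391; area = 391/2; boundary points = 23 + 1 + 1 = 25; strictly interior points = area - boundary/2 + 1 = 184; answer 184

184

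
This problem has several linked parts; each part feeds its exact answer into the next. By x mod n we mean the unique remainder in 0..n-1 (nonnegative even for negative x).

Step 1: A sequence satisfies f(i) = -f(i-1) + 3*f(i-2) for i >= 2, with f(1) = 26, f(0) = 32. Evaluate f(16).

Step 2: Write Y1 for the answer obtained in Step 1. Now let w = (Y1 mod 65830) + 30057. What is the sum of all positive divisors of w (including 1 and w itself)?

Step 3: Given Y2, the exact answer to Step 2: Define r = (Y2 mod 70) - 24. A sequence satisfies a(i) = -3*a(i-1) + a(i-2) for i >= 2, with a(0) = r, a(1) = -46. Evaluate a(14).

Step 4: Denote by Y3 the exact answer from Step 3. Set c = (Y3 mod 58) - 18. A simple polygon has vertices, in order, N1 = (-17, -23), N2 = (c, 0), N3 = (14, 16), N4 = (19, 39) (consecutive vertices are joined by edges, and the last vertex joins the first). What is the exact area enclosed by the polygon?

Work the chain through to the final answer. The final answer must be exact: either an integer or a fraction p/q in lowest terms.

Step 1: f(2) = -1*(26) + 3*(32) = 70; iterating: f(2)=70, f(3)=8, f(4)=202, f(5)=-178, f(6)=784, f(7)=-1318, f(8)=3670, f(9)=-7624, f(10)=18634, f(11)=-41506, f(12)=97408, f(13)=-221926, f(14)=514150, f(15)=-1179928, f(16)=2722378; answer 2722378
Step 2: Y1 = 2722378; w = 53405; 53405 = 5 * 11 * 971; sigma = (1 + 5) * (1 + 11) * (1 + 971) = 6 * 12 * 972 = 69984; answer 69984
Step 3: Y2 = 69984; r = 30; a(2) = -3*(-46) + 1*(30) = 168; iterating: a(2)=168, a(3)=-550, a(4)=1818, a(5)=-6004, a(6)=19830, a(7)=-65494, a(8)=216312, a(9)=-714430, a(10)=2359602, a(11)=-7793236, a(12)=25739310, a(13)=-85011166, a(14)=280772808; answer 280772808
Step 4: Y3 = 280772808; c = 10; cross terms: (-17*0 - 10*-23)=230, (10*16 - 14*0)=160, (14*39 - 19*16)=242, (19*-23 - -17*39)=226; twice the area = |858| = 858; area = 429; answer 429

429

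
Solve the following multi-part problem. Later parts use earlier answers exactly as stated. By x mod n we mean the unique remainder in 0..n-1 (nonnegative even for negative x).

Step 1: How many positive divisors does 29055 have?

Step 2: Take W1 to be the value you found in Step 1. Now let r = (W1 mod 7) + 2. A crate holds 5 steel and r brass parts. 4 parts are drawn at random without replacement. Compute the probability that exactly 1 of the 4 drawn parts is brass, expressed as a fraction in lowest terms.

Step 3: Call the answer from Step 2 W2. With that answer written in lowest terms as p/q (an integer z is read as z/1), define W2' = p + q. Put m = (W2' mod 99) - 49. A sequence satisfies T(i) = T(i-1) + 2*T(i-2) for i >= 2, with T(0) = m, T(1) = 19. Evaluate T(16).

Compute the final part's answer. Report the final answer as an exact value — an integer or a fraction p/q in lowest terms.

1157819

Step 1: 29055 = 3 * 5 * 13 * 149; number of divisors = (1+1) * (1+1) * (1+1) * (1+1) = 16; answer 16
Step 2: W1 = 16; r = 4; total draws C(9,4) = 126; favorable C(4,1)*C(5,3) = 40; P = 20/63; answer 20/63
Step 3: W2 = 20/63; threaded value p + q = 83; m = 34; T(2) = 1*(19) + 2*(34) = 87; iterating: T(2)=87, T(3)=125, T(4)=299, T(5)=549, T(6)=1147, T(7)=2245, T(8)=4539, T(9)=9029, T(10)=18107, T(11)=36165, T(12)=72379, T(13)=144709, T(14)=289467, T(15)=578885, T(16)=1157819; answer 1157819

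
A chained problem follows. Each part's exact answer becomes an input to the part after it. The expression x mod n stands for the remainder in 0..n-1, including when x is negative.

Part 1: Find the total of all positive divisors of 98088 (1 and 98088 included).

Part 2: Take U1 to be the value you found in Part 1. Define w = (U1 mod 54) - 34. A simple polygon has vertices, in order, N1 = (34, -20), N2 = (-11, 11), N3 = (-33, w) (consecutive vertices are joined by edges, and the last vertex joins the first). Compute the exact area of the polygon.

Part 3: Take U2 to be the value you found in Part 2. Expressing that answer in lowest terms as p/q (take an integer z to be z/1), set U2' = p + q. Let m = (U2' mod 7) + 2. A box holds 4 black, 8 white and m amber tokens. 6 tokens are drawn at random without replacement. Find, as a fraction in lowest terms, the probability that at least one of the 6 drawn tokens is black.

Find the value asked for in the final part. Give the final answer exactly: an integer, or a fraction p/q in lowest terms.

Part 1: 98088 = 2^3 * 3 * 61 * 67; sigma = (1 + 2 + 4 + 8) * (1 + 3) * (1 + 61) * (1 + 67) = 15 * 4 * 62 * 68 = 252960; answer 252960
Part 2: U1 = 252960; w = -10; cross terms: (34*11 - -11*-20)=154, (-11*-10 - -33*11)=473, (-33*-20 - 34*-10)=1000; twice the area = |1627| = 1627; area = 1627/2; answer 1627/2
Part 3: U2 = 1627/2; threaded value p + q = 1629; m = 7; total draws C(19,6) = 27132; complement C(15,6) = 5005; favorable 27132 - 5005 = 22127; P = 3161/3876; answer 3161/3876

3161/3876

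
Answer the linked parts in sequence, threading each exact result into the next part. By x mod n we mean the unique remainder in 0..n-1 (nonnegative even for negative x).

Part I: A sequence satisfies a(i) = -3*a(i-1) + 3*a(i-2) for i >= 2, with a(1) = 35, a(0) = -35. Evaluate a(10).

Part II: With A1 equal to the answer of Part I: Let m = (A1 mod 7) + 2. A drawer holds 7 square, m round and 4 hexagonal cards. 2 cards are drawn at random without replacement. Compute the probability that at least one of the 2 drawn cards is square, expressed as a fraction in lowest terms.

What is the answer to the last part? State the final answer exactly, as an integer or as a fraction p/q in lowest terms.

21/26

Part I: a(2) = -3*(35) + 3*(-35) = -210; iterating: a(2)=-210, a(3)=735, a(4)=-2835, a(5)=10710, a(6)=-40635, a(7)=154035, a(8)=-584010, a(9)=2214135, a(10)=-8394435; answer -8394435
Part II: A1 = -8394435; m = 2; total draws C(13,2) = 78; complement C(6,2) = 15; favorable 78 - 15 = 63; P = 21/26; answer 21/26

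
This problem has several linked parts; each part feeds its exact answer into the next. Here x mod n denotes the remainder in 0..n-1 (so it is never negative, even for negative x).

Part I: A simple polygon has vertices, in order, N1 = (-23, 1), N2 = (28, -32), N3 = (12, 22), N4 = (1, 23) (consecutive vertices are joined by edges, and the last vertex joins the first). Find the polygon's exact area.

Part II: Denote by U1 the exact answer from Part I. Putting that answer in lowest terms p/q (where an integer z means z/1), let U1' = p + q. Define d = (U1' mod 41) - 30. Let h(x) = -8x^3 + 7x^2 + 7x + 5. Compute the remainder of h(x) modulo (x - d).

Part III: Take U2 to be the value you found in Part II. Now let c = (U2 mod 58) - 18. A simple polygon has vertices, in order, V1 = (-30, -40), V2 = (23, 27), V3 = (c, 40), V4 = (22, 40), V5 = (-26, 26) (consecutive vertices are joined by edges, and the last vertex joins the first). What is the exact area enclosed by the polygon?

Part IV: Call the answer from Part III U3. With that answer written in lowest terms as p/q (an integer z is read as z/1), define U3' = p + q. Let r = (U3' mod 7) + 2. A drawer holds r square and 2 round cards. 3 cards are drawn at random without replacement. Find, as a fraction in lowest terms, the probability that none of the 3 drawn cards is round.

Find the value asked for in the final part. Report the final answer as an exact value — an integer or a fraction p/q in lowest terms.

Part I: cross terms: (-23*-32 - 28*1)=708, (28*22 - 12*-32)=1000, (12*23 - 1*22)=254, (1*1 - -23*23)=530; twice the area = |2492| = 2492; area = 1246; answer 1246
Part II: U1 = 1246; threaded value p + q = 1247; d = -13; remainder = value at the root: -8*(-13)^3 + 7*(-13)^2 + 7*(-13)^1 + 5 = (17576) + (1183) + (-91) + (5) = 18673; answer 18673
Part III: U2 = 18673; c = 37; cross terms: (-30*27 - 23*-40)=110, (23*40 - 37*27)=-79, (37*40 - 22*40)=600, (22*26 - -26*40)=1612, (-26*-40 - -30*26)=1820; twice the area = |4063| = 4063; area = 4063/2; answer 4063/2
Part IV: U3 = 4063/2; threaded value p + q = 4065; r = 7; total draws C(9,3) = 84; favorable C(7,3) = 35; P = 5/12; answer 5/12

5/12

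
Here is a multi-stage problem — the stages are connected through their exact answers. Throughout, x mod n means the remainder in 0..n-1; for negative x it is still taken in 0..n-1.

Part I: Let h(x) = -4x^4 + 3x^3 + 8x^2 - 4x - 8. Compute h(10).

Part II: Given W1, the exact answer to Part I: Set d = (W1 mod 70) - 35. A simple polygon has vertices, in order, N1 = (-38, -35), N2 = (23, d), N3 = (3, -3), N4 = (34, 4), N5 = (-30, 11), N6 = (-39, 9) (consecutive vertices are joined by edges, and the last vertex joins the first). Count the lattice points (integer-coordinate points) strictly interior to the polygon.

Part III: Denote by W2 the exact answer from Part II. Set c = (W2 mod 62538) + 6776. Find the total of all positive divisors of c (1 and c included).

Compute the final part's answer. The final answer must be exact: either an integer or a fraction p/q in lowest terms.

Part I: -4*(10)^4 + 3*(10)^3 + 8*(10)^2 - 4*(10)^1 - 8 = (-40000) + (3000) + (800) + (-40) + (-8) = -36248; answer -36248
Part II: W1 = -36248; d = -23; cross terms: (-38*-23 - 23*-35)=1679, (23*-3 - 3*-23)=0, (3*4 - 34*-3)=114, (34*11 - -30*4)=494, (-30*9 - -39*11)=159, (-39*-35 - -38*9)=1707; twice the area = |4153| = 4153; area = 4153/2; boundary points = 1 + 20 + 1 + 1 + 1 + 1 = 25; strictly interior points = area - boundary/2 + 1 = 2065; answer 2065
Part III: W2 = 2065; c = 8841; 8841 = 3 * 7 * 421; sigma = (1 + 3) * (1 + 7) * (1 + 421) = 4 * 8 * 422 = 13504; answer 13504

13504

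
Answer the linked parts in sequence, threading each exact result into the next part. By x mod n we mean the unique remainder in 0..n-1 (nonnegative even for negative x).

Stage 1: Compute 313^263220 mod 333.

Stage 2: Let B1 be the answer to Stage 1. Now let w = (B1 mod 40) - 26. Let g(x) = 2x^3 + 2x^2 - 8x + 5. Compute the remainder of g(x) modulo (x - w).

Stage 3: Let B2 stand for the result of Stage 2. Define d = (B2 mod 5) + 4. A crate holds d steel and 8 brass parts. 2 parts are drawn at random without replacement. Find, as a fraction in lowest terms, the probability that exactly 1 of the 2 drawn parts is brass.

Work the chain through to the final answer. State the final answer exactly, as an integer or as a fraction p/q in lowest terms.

Stage 1: squarings mod 333: 313^1=313, 313^2=67, 313^4=160, 313^8=292, 313^16=16, 313^32=256, 313^64=268, 313^128=229, 313^256=160, 313^512=292, 313^1024=16, 313^2048=256, 313^4096=268, 313^8192=229, 313^16384=160, 313^32768=292, 313^65536=16, 313^131072=256, 313^262144=268; 313^263220 = 313^4 * 313^16 * 313^32 * 313^1024 * 313^262144 = 10 (mod 333); answer 10
Stage 2: B1 = 10; w = -16; remainder = value at the root: 2*(-16)^3 + 2*(-16)^2 - 8*(-16)^1 + 5 = (-8192) + (512) + (128) + (5) = -7547; answer -7547
Stage 3: B2 = -7547; d = 7; total draws C(15,2) = 105; favorable C(8,1)*C(7,1) = 56; P = 8/15; answer 8/15

8/15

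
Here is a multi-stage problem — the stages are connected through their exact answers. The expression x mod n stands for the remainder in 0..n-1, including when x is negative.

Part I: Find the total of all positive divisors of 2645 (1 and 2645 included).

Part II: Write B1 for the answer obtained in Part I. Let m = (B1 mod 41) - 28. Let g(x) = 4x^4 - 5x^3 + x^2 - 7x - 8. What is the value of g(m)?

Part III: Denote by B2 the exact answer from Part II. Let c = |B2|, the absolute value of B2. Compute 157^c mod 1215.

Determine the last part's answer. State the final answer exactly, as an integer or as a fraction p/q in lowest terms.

Part I: 2645 = 5 * 23^2; sigma = (1 + 5) * (1 + 23 + 529) = 6 * 553 = 3318; answer 3318
Part II: B1 = 3318; m = 10; 4*(10)^4 - 5*(10)^3 + 1*(10)^2 - 7*(10)^1 - 8 = (40000) + (-5000) + (100) + (-70) + (-8) = 35022; answer 35022
Part III: B2 = 35022; c = 35022; squarings mod 1215: 157^1=157, 157^2=349, 157^4=301, 157^8=691, 157^16=1201, 157^32=196, 157^64=751, 157^128=241, 157^256=976, 157^512=16, 157^1024=256, 157^2048=1141, 157^4096=616, 157^8192=376, 157^16384=436, 157^32768=556; 157^35022 = 157^2 * 157^4 * 157^8 * 157^64 * 157^128 * 157^2048 * 157^32768 = 199 (mod 1215); answer 199

199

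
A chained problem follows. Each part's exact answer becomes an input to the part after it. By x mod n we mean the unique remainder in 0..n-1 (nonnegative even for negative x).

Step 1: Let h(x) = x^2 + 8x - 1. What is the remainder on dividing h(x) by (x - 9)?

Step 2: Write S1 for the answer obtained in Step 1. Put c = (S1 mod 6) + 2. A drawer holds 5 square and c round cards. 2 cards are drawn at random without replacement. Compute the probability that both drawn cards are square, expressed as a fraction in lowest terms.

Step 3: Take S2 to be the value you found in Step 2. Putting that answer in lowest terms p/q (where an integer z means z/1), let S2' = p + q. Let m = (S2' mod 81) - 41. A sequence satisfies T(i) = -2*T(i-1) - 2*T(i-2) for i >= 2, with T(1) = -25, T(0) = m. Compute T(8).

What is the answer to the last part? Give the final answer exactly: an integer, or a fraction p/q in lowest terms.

Step 1: remainder = value at the root: 1*(9)^2 + 8*(9)^1 - 1 = (81) + (72) + (-1) = 152; answer 152
Step 2: S1 = 152; c = 4; total draws C(9,2) = 36; favorable C(5,2) = 10; P = 5/18; answer 5/18
Step 3: S2 = 5/18; threaded value p + q = 23; m = -18; T(2) = -2*(-25) - 2*(-18) = 86; iterating: T(2)=86, T(3)=-122, T(4)=72, T(5)=100, T(6)=-344, T(7)=488, T(8)=-288; answer -288

-288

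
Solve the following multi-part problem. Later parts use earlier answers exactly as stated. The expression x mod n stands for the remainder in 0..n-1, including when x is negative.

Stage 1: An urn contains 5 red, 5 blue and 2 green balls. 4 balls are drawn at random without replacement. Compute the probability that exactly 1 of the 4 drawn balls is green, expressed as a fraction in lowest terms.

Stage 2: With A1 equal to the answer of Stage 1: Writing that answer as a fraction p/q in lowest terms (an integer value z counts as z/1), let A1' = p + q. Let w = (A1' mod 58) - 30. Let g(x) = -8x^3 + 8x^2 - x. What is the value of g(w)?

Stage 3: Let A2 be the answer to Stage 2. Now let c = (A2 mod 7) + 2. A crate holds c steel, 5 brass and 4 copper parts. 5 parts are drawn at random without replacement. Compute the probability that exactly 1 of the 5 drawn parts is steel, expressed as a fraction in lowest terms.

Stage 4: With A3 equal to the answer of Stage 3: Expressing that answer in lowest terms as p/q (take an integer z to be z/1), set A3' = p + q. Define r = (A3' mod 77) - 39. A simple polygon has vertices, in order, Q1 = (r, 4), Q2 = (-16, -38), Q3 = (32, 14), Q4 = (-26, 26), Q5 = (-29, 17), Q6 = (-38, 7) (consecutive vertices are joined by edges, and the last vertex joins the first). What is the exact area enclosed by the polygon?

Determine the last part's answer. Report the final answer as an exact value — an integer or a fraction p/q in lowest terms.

Stage 1: total draws C(12,4) = 495; favorable C(2,1)*C(10,3) = 240; P = 16/33; answer 16/33
Stage 2: A1 = 16/33; threaded value p + q = 49; w = 19; -8*(19)^3 + 8*(19)^2 - 1*(19)^1 = (-54872) + (2888) + (-19) = -52003; answer -52003
Stage 3: A2 = -52003; c = 2; total draws C(11,5) = 462; favorable C(2,1)*C(9,4) = 252; P = 6/11; answer 6/11
Stage 4: A3 = 6/11; threaded value p + q = 17; r = -22; cross terms: (-22*-38 - -16*4)=900, (-16*14 - 32*-38)=992, (32*26 - -26*14)=1196, (-26*17 - -29*26)=312, (-29*7 - -38*17)=443, (-38*4 - -22*7)=2; twice the area = |3845| = 3845; area = 3845/2; answer 3845/2

3845/2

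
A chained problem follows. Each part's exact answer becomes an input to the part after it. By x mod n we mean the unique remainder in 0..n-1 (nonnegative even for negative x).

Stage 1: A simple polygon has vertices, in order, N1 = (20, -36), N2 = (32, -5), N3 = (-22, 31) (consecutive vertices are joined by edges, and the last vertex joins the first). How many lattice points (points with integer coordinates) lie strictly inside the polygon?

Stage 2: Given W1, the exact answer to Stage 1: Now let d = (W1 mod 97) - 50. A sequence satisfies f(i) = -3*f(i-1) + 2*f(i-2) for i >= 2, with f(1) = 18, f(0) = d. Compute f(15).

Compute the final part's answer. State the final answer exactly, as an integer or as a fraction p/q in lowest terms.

206427366

Stage 1: cross terms: (20*-5 - 32*-36)=1052, (32*31 - -22*-5)=882, (-22*-36 - 20*31)=172; twice the area = |2106| = 2106; area = 1053; boundary points = 1 + 18 + 1 = 20; strictly interior points = area - boundary/2 + 1 = 1044; answer 1044
Stage 2: W1 = 1044; d = 24; f(2) = -3*(18) + 2*(24) = -6; iterating: f(2)=-6, f(3)=54, f(4)=-174, f(5)=630, f(6)=-2238, f(7)=7974, f(8)=-28398, f(9)=101142, f(10)=-360222, f(11)=1282950, f(12)=-4569294, f(13)=16273782, f(14)=-57959934, f(15)=206427366; answer 206427366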